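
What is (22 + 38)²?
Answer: 3600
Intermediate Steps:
(22 + 38)² = 60² = 3600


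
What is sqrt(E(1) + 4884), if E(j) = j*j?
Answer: sqrt(4885) ≈ 69.893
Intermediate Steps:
E(j) = j**2
sqrt(E(1) + 4884) = sqrt(1**2 + 4884) = sqrt(1 + 4884) = sqrt(4885)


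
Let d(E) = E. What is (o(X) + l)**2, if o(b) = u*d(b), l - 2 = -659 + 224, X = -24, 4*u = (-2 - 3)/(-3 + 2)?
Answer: 214369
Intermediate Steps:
u = 5/4 (u = ((-2 - 3)/(-3 + 2))/4 = (-5/(-1))/4 = (-5*(-1))/4 = (1/4)*5 = 5/4 ≈ 1.2500)
l = -433 (l = 2 + (-659 + 224) = 2 - 435 = -433)
o(b) = 5*b/4
(o(X) + l)**2 = ((5/4)*(-24) - 433)**2 = (-30 - 433)**2 = (-463)**2 = 214369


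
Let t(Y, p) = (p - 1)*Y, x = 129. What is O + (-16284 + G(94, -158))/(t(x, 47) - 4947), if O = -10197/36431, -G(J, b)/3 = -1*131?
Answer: -196329820/11985799 ≈ -16.380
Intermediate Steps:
G(J, b) = 393 (G(J, b) = -(-3)*131 = -3*(-131) = 393)
t(Y, p) = Y*(-1 + p) (t(Y, p) = (-1 + p)*Y = Y*(-1 + p))
O = -10197/36431 (O = -10197*1/36431 = -10197/36431 ≈ -0.27990)
O + (-16284 + G(94, -158))/(t(x, 47) - 4947) = -10197/36431 + (-16284 + 393)/(129*(-1 + 47) - 4947) = -10197/36431 - 15891/(129*46 - 4947) = -10197/36431 - 15891/(5934 - 4947) = -10197/36431 - 15891/987 = -10197/36431 - 15891*1/987 = -10197/36431 - 5297/329 = -196329820/11985799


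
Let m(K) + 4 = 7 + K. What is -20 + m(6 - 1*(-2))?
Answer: -9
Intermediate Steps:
m(K) = 3 + K (m(K) = -4 + (7 + K) = 3 + K)
-20 + m(6 - 1*(-2)) = -20 + (3 + (6 - 1*(-2))) = -20 + (3 + (6 + 2)) = -20 + (3 + 8) = -20 + 11 = -9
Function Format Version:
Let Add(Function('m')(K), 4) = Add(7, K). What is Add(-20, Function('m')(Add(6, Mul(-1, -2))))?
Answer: -9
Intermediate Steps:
Function('m')(K) = Add(3, K) (Function('m')(K) = Add(-4, Add(7, K)) = Add(3, K))
Add(-20, Function('m')(Add(6, Mul(-1, -2)))) = Add(-20, Add(3, Add(6, Mul(-1, -2)))) = Add(-20, Add(3, Add(6, 2))) = Add(-20, Add(3, 8)) = Add(-20, 11) = -9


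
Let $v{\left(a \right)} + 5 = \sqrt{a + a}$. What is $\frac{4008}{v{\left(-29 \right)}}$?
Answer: $- \frac{20040}{83} - \frac{4008 i \sqrt{58}}{83} \approx -241.45 - 367.76 i$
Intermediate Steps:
$v{\left(a \right)} = -5 + \sqrt{2} \sqrt{a}$ ($v{\left(a \right)} = -5 + \sqrt{a + a} = -5 + \sqrt{2 a} = -5 + \sqrt{2} \sqrt{a}$)
$\frac{4008}{v{\left(-29 \right)}} = \frac{4008}{-5 + \sqrt{2} \sqrt{-29}} = \frac{4008}{-5 + \sqrt{2} i \sqrt{29}} = \frac{4008}{-5 + i \sqrt{58}}$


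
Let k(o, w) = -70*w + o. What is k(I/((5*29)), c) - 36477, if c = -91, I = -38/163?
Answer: -711578983/23635 ≈ -30107.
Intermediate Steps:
I = -38/163 (I = -38*1/163 = -38/163 ≈ -0.23313)
k(o, w) = o - 70*w
k(I/((5*29)), c) - 36477 = (-38/(163*(5*29)) - 70*(-91)) - 36477 = (-38/163/145 + 6370) - 36477 = (-38/163*1/145 + 6370) - 36477 = (-38/23635 + 6370) - 36477 = 150554912/23635 - 36477 = -711578983/23635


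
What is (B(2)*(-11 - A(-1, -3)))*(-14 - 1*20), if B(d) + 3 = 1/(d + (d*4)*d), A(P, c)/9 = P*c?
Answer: -34238/9 ≈ -3804.2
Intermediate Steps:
A(P, c) = 9*P*c (A(P, c) = 9*(P*c) = 9*P*c)
B(d) = -3 + 1/(d + 4*d²) (B(d) = -3 + 1/(d + (d*4)*d) = -3 + 1/(d + (4*d)*d) = -3 + 1/(d + 4*d²))
(B(2)*(-11 - A(-1, -3)))*(-14 - 1*20) = (((1 - 12*2² - 3*2)/(2*(1 + 4*2)))*(-11 - 9*(-1)*(-3)))*(-14 - 1*20) = (((1 - 12*4 - 6)/(2*(1 + 8)))*(-11 - 1*27))*(-14 - 20) = (((½)*(1 - 48 - 6)/9)*(-11 - 27))*(-34) = (((½)*(⅑)*(-53))*(-38))*(-34) = -53/18*(-38)*(-34) = (1007/9)*(-34) = -34238/9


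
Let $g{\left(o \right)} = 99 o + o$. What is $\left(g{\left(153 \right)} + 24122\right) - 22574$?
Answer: $16848$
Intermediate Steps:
$g{\left(o \right)} = 100 o$
$\left(g{\left(153 \right)} + 24122\right) - 22574 = \left(100 \cdot 153 + 24122\right) - 22574 = \left(15300 + 24122\right) - 22574 = 39422 - 22574 = 16848$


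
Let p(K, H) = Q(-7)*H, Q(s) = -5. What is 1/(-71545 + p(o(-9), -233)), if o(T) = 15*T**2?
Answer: -1/70380 ≈ -1.4209e-5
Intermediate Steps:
p(K, H) = -5*H
1/(-71545 + p(o(-9), -233)) = 1/(-71545 - 5*(-233)) = 1/(-71545 + 1165) = 1/(-70380) = -1/70380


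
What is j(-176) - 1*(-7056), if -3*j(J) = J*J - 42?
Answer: -9766/3 ≈ -3255.3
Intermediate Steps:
j(J) = 14 - J**2/3 (j(J) = -(J*J - 42)/3 = -(J**2 - 42)/3 = -(-42 + J**2)/3 = 14 - J**2/3)
j(-176) - 1*(-7056) = (14 - 1/3*(-176)**2) - 1*(-7056) = (14 - 1/3*30976) + 7056 = (14 - 30976/3) + 7056 = -30934/3 + 7056 = -9766/3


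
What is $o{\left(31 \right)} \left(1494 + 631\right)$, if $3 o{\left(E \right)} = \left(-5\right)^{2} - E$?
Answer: $-4250$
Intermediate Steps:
$o{\left(E \right)} = \frac{25}{3} - \frac{E}{3}$ ($o{\left(E \right)} = \frac{\left(-5\right)^{2} - E}{3} = \frac{25 - E}{3} = \frac{25}{3} - \frac{E}{3}$)
$o{\left(31 \right)} \left(1494 + 631\right) = \left(\frac{25}{3} - \frac{31}{3}\right) \left(1494 + 631\right) = \left(\frac{25}{3} - \frac{31}{3}\right) 2125 = \left(-2\right) 2125 = -4250$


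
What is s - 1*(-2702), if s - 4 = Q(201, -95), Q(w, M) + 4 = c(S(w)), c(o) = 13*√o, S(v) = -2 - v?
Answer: 2702 + 13*I*√203 ≈ 2702.0 + 185.22*I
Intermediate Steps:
Q(w, M) = -4 + 13*√(-2 - w)
s = 13*I*√203 (s = 4 + (-4 + 13*√(-2 - 1*201)) = 4 + (-4 + 13*√(-2 - 201)) = 4 + (-4 + 13*√(-203)) = 4 + (-4 + 13*(I*√203)) = 4 + (-4 + 13*I*√203) = 13*I*√203 ≈ 185.22*I)
s - 1*(-2702) = 13*I*√203 - 1*(-2702) = 13*I*√203 + 2702 = 2702 + 13*I*√203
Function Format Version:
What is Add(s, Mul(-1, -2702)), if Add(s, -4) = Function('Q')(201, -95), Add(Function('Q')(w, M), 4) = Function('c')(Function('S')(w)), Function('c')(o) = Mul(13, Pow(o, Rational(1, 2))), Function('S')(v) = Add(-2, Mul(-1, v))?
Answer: Add(2702, Mul(13, I, Pow(203, Rational(1, 2)))) ≈ Add(2702.0, Mul(185.22, I))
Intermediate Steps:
Function('Q')(w, M) = Add(-4, Mul(13, Pow(Add(-2, Mul(-1, w)), Rational(1, 2))))
s = Mul(13, I, Pow(203, Rational(1, 2))) (s = Add(4, Add(-4, Mul(13, Pow(Add(-2, Mul(-1, 201)), Rational(1, 2))))) = Add(4, Add(-4, Mul(13, Pow(Add(-2, -201), Rational(1, 2))))) = Add(4, Add(-4, Mul(13, Pow(-203, Rational(1, 2))))) = Add(4, Add(-4, Mul(13, Mul(I, Pow(203, Rational(1, 2)))))) = Add(4, Add(-4, Mul(13, I, Pow(203, Rational(1, 2))))) = Mul(13, I, Pow(203, Rational(1, 2))) ≈ Mul(185.22, I))
Add(s, Mul(-1, -2702)) = Add(Mul(13, I, Pow(203, Rational(1, 2))), Mul(-1, -2702)) = Add(Mul(13, I, Pow(203, Rational(1, 2))), 2702) = Add(2702, Mul(13, I, Pow(203, Rational(1, 2))))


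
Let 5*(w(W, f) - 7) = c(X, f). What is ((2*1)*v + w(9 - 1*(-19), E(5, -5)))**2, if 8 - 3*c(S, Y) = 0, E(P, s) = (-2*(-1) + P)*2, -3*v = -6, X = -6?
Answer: 29929/225 ≈ 133.02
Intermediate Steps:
v = 2 (v = -1/3*(-6) = 2)
E(P, s) = 4 + 2*P (E(P, s) = (2 + P)*2 = 4 + 2*P)
c(S, Y) = 8/3 (c(S, Y) = 8/3 - 1/3*0 = 8/3 + 0 = 8/3)
w(W, f) = 113/15 (w(W, f) = 7 + (1/5)*(8/3) = 7 + 8/15 = 113/15)
((2*1)*v + w(9 - 1*(-19), E(5, -5)))**2 = ((2*1)*2 + 113/15)**2 = (2*2 + 113/15)**2 = (4 + 113/15)**2 = (173/15)**2 = 29929/225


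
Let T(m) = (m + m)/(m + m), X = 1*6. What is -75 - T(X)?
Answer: -76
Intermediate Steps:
X = 6
T(m) = 1 (T(m) = (2*m)/((2*m)) = (2*m)*(1/(2*m)) = 1)
-75 - T(X) = -75 - 1*1 = -75 - 1 = -76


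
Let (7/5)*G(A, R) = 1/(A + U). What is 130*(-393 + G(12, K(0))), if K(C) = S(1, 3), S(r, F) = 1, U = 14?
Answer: -357605/7 ≈ -51086.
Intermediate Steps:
K(C) = 1
G(A, R) = 5/(7*(14 + A)) (G(A, R) = 5/(7*(A + 14)) = 5/(7*(14 + A)))
130*(-393 + G(12, K(0))) = 130*(-393 + 5/(7*(14 + 12))) = 130*(-393 + (5/7)/26) = 130*(-393 + (5/7)*(1/26)) = 130*(-393 + 5/182) = 130*(-71521/182) = -357605/7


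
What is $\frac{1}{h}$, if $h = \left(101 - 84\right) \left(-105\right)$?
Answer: $- \frac{1}{1785} \approx -0.00056022$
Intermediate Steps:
$h = -1785$ ($h = \left(101 - 84\right) \left(-105\right) = 17 \left(-105\right) = -1785$)
$\frac{1}{h} = \frac{1}{-1785} = - \frac{1}{1785}$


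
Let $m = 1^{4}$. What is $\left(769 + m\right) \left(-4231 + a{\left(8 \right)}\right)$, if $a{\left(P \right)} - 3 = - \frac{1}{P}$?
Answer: $- \frac{13022625}{4} \approx -3.2557 \cdot 10^{6}$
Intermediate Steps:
$m = 1$
$a{\left(P \right)} = 3 - \frac{1}{P}$
$\left(769 + m\right) \left(-4231 + a{\left(8 \right)}\right) = \left(769 + 1\right) \left(-4231 + \left(3 - \frac{1}{8}\right)\right) = 770 \left(-4231 + \left(3 - \frac{1}{8}\right)\right) = 770 \left(-4231 + \frac{23}{8}\right) = 770 \left(- \frac{33825}{8}\right) = - \frac{13022625}{4}$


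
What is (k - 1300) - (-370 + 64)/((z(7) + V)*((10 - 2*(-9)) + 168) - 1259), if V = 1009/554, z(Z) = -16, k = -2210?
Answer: -3926135592/1118533 ≈ -3510.1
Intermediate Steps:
V = 1009/554 (V = 1009*(1/554) = 1009/554 ≈ 1.8213)
(k - 1300) - (-370 + 64)/((z(7) + V)*((10 - 2*(-9)) + 168) - 1259) = (-2210 - 1300) - (-370 + 64)/((-16 + 1009/554)*((10 - 2*(-9)) + 168) - 1259) = -3510 - (-306)/(-7855*((10 + 18) + 168)/554 - 1259) = -3510 - (-306)/(-7855*(28 + 168)/554 - 1259) = -3510 - (-306)/(-7855/554*196 - 1259) = -3510 - (-306)/(-769790/277 - 1259) = -3510 - (-306)/(-1118533/277) = -3510 - (-306)*(-277)/1118533 = -3510 - 1*84762/1118533 = -3510 - 84762/1118533 = -3926135592/1118533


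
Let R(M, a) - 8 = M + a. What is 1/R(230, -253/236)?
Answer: 236/55915 ≈ 0.0042207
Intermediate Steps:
R(M, a) = 8 + M + a (R(M, a) = 8 + (M + a) = 8 + M + a)
1/R(230, -253/236) = 1/(8 + 230 - 253/236) = 1/(55915/236) = 236/55915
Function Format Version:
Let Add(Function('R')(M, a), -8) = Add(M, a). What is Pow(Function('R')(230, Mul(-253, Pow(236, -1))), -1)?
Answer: Rational(236, 55915) ≈ 0.0042207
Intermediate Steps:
Function('R')(M, a) = Add(8, M, a) (Function('R')(M, a) = Add(8, Add(M, a)) = Add(8, M, a))
Pow(Function('R')(230, Mul(-253, Pow(236, -1))), -1) = Pow(Add(8, 230, Mul(-253, Pow(236, -1))), -1) = Pow(Add(8, 230, Mul(-253, Rational(1, 236))), -1) = Pow(Add(8, 230, Rational(-253, 236)), -1) = Pow(Rational(55915, 236), -1) = Rational(236, 55915)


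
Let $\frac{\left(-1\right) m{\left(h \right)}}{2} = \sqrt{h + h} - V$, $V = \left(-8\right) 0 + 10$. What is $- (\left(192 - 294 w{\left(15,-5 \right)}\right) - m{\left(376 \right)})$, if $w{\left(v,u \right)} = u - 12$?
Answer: $-5170 - 8 \sqrt{47} \approx -5224.8$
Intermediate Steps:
$w{\left(v,u \right)} = -12 + u$
$V = 10$ ($V = 0 + 10 = 10$)
$m{\left(h \right)} = 20 - 2 \sqrt{2} \sqrt{h}$ ($m{\left(h \right)} = - 2 \left(\sqrt{h + h} - 10\right) = - 2 \left(\sqrt{2 h} - 10\right) = - 2 \left(\sqrt{2} \sqrt{h} - 10\right) = - 2 \left(-10 + \sqrt{2} \sqrt{h}\right) = 20 - 2 \sqrt{2} \sqrt{h}$)
$- (\left(192 - 294 w{\left(15,-5 \right)}\right) - m{\left(376 \right)}) = - (\left(192 - 294 \left(-12 - 5\right)\right) - \left(20 - 2 \sqrt{2} \sqrt{376}\right)) = - (\left(192 - -4998\right) - \left(20 - 2 \sqrt{2} \cdot 2 \sqrt{94}\right)) = - (\left(192 + 4998\right) - \left(20 - 8 \sqrt{47}\right)) = - (5190 - \left(20 - 8 \sqrt{47}\right)) = - (5170 + 8 \sqrt{47}) = -5170 - 8 \sqrt{47}$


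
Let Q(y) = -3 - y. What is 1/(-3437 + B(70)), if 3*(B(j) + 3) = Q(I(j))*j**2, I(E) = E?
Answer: -3/368020 ≈ -8.1517e-6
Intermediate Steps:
B(j) = -3 + j**2*(-3 - j)/3 (B(j) = -3 + ((-3 - j)*j**2)/3 = -3 + (j**2*(-3 - j))/3 = -3 + j**2*(-3 - j)/3)
1/(-3437 + B(70)) = 1/(-3437 + (-3 - 1/3*70**2*(3 + 70))) = 1/(-3437 + (-3 - 1/3*4900*73)) = 1/(-3437 + (-3 - 357700/3)) = 1/(-3437 - 357709/3) = 1/(-368020/3) = -3/368020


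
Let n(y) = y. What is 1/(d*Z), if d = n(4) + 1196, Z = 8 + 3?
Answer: 1/13200 ≈ 7.5758e-5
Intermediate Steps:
Z = 11
d = 1200 (d = 4 + 1196 = 1200)
1/(d*Z) = 1/(1200*11) = 1/13200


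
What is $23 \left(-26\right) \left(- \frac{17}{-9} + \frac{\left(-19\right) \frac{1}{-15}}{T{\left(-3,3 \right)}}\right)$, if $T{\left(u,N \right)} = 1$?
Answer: $- \frac{84916}{45} \approx -1887.0$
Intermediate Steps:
$23 \left(-26\right) \left(- \frac{17}{-9} + \frac{\left(-19\right) \frac{1}{-15}}{T{\left(-3,3 \right)}}\right) = 23 \left(-26\right) \left(- \frac{17}{-9} + \frac{\left(-19\right) \frac{1}{-15}}{1}\right) = - 598 \left(\left(-17\right) \left(- \frac{1}{9}\right) + \left(-19\right) \left(- \frac{1}{15}\right) 1\right) = - 598 \left(\frac{17}{9} + \frac{19}{15} \cdot 1\right) = - 598 \left(\frac{17}{9} + \frac{19}{15}\right) = \left(-598\right) \frac{142}{45} = - \frac{84916}{45}$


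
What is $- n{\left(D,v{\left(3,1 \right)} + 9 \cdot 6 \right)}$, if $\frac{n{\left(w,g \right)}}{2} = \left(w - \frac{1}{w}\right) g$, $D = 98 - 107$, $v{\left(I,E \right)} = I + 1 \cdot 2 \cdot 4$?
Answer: $\frac{10400}{9} \approx 1155.6$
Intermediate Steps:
$v{\left(I,E \right)} = 8 + I$ ($v{\left(I,E \right)} = I + 2 \cdot 4 = I + 8 = 8 + I$)
$D = -9$
$n{\left(w,g \right)} = 2 g \left(w - \frac{1}{w}\right)$ ($n{\left(w,g \right)} = 2 \left(w - \frac{1}{w}\right) g = 2 g \left(w - \frac{1}{w}\right)$)
$- n{\left(D,v{\left(3,1 \right)} + 9 \cdot 6 \right)} = - \frac{2 \left(\left(8 + 3\right) + 9 \cdot 6\right) \left(-1 + \left(-9\right)^{2}\right)}{-9} = - \frac{2 \left(11 + 54\right) \left(-1\right) \left(-1 + 81\right)}{9} = - \frac{2 \cdot 65 \left(-1\right) 80}{9} = \left(-1\right) \left(- \frac{10400}{9}\right) = \frac{10400}{9}$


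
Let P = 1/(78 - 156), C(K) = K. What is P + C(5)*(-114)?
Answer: -44461/78 ≈ -570.01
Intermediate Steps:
P = -1/78 (P = 1/(-78) = -1/78 ≈ -0.012821)
P + C(5)*(-114) = -1/78 + 5*(-114) = -1/78 - 570 = -44461/78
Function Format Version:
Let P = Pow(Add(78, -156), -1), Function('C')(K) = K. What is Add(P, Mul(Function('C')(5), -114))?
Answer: Rational(-44461, 78) ≈ -570.01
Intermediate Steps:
P = Rational(-1, 78) (P = Pow(-78, -1) = Rational(-1, 78) ≈ -0.012821)
Add(P, Mul(Function('C')(5), -114)) = Add(Rational(-1, 78), Mul(5, -114)) = Add(Rational(-1, 78), -570) = Rational(-44461, 78)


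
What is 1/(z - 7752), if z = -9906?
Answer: -1/17658 ≈ -5.6632e-5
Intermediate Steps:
1/(z - 7752) = 1/(-9906 - 7752) = 1/(-17658) = -1/17658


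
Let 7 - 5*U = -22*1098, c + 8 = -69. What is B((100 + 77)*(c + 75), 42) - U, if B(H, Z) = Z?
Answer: -23953/5 ≈ -4790.6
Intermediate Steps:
c = -77 (c = -8 - 69 = -77)
U = 24163/5 (U = 7/5 - (-22)*1098/5 = 7/5 - 1/5*(-24156) = 7/5 + 24156/5 = 24163/5 ≈ 4832.6)
B((100 + 77)*(c + 75), 42) - U = 42 - 1*24163/5 = 42 - 24163/5 = -23953/5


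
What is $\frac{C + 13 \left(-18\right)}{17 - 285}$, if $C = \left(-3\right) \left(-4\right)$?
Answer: $\frac{111}{134} \approx 0.82836$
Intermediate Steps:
$C = 12$
$\frac{C + 13 \left(-18\right)}{17 - 285} = \frac{12 + 13 \left(-18\right)}{17 - 285} = \frac{12 - 234}{-268} = \left(-222\right) \left(- \frac{1}{268}\right) = \frac{111}{134}$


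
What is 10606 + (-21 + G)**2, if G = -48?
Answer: 15367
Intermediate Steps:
10606 + (-21 + G)**2 = 10606 + (-21 - 48)**2 = 10606 + (-69)**2 = 10606 + 4761 = 15367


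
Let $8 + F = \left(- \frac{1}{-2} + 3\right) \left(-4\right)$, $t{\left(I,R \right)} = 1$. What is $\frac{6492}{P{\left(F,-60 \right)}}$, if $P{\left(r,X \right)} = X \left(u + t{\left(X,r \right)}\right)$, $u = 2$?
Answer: $- \frac{541}{15} \approx -36.067$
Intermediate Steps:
$F = -22$ ($F = -8 + \left(- \frac{1}{-2} + 3\right) \left(-4\right) = -8 + \left(\left(-1\right) \left(- \frac{1}{2}\right) + 3\right) \left(-4\right) = -8 + \left(\frac{1}{2} + 3\right) \left(-4\right) = -8 + \frac{7}{2} \left(-4\right) = -8 - 14 = -22$)
$P{\left(r,X \right)} = 3 X$ ($P{\left(r,X \right)} = X \left(2 + 1\right) = X 3 = 3 X$)
$\frac{6492}{P{\left(F,-60 \right)}} = \frac{6492}{3 \left(-60\right)} = \frac{6492}{-180} = 6492 \left(- \frac{1}{180}\right) = - \frac{541}{15}$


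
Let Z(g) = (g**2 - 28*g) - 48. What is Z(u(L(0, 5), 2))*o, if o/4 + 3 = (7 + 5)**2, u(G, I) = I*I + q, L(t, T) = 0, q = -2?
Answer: -56400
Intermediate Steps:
u(G, I) = -2 + I**2 (u(G, I) = I*I - 2 = I**2 - 2 = -2 + I**2)
Z(g) = -48 + g**2 - 28*g
o = 564 (o = -12 + 4*(7 + 5)**2 = -12 + 4*12**2 = -12 + 4*144 = -12 + 576 = 564)
Z(u(L(0, 5), 2))*o = (-48 + (-2 + 2**2)**2 - 28*(-2 + 2**2))*564 = (-48 + (-2 + 4)**2 - 28*(-2 + 4))*564 = (-48 + 2**2 - 28*2)*564 = (-48 + 4 - 56)*564 = -100*564 = -56400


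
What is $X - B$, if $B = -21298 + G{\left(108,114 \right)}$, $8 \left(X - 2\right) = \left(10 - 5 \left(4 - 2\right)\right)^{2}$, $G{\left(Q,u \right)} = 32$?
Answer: $21268$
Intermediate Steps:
$X = 2$ ($X = 2 + \frac{\left(10 - 5 \left(4 - 2\right)\right)^{2}}{8} = 2 + \frac{\left(10 - 10\right)^{2}}{8} = 2 + \frac{0^{2}}{8} = 2 + \frac{1}{8} \cdot 0 = 2 + 0 = 2$)
$B = -21266$ ($B = -21298 + 32 = -21266$)
$X - B = 2 - -21266 = 2 + 21266 = 21268$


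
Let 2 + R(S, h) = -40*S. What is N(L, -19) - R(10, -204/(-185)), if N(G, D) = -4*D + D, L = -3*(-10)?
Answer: 459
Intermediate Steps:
L = 30
N(G, D) = -3*D
R(S, h) = -2 - 40*S
N(L, -19) - R(10, -204/(-185)) = -3*(-19) - (-2 - 40*10) = 57 - (-2 - 400) = 57 - 1*(-402) = 57 + 402 = 459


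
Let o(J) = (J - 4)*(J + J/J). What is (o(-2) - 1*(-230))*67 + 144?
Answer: 15956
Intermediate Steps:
o(J) = (1 + J)*(-4 + J) (o(J) = (-4 + J)*(J + 1) = (-4 + J)*(1 + J) = (1 + J)*(-4 + J))
(o(-2) - 1*(-230))*67 + 144 = ((-4 + (-2)² - 3*(-2)) - 1*(-230))*67 + 144 = ((-4 + 4 + 6) + 230)*67 + 144 = (6 + 230)*67 + 144 = 236*67 + 144 = 15812 + 144 = 15956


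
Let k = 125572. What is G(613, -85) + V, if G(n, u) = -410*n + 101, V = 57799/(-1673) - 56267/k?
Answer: -7540861684949/30011708 ≈ -2.5126e+5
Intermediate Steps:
V = -1050295817/30011708 (V = 57799/(-1673) - 56267/125572 = 57799*(-1/1673) - 56267*1/125572 = -8257/239 - 56267/125572 = -1050295817/30011708 ≈ -34.996)
G(n, u) = 101 - 410*n
G(613, -85) + V = (101 - 410*613) - 1050295817/30011708 = (101 - 251330) - 1050295817/30011708 = -251229 - 1050295817/30011708 = -7540861684949/30011708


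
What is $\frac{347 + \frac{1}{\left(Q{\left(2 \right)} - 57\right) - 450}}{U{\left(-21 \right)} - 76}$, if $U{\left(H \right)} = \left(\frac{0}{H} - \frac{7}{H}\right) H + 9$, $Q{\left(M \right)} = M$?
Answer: $- \frac{87617}{18685} \approx -4.6892$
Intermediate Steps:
$U{\left(H \right)} = 2$ ($U{\left(H \right)} = \left(0 - \frac{7}{H}\right) H + 9 = - \frac{7}{H} H + 9 = -7 + 9 = 2$)
$\frac{347 + \frac{1}{\left(Q{\left(2 \right)} - 57\right) - 450}}{U{\left(-21 \right)} - 76} = \frac{347 + \frac{1}{\left(2 - 57\right) - 450}}{2 - 76} = \frac{347 + \frac{1}{\left(2 - 57\right) - 450}}{-74} = \left(347 + \frac{1}{-55 - 450}\right) \left(- \frac{1}{74}\right) = \left(347 + \frac{1}{-505}\right) \left(- \frac{1}{74}\right) = \left(347 - \frac{1}{505}\right) \left(- \frac{1}{74}\right) = \frac{175234}{505} \left(- \frac{1}{74}\right) = - \frac{87617}{18685}$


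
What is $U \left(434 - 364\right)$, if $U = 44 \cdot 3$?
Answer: $9240$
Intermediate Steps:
$U = 132$
$U \left(434 - 364\right) = 132 \left(434 - 364\right) = 132 \cdot 70 = 9240$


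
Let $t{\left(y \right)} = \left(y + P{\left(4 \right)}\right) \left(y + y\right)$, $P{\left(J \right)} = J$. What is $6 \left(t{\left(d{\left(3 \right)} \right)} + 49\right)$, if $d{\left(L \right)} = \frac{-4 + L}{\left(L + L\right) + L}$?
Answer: $\frac{7798}{27} \approx 288.81$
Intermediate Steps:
$d{\left(L \right)} = \frac{-4 + L}{3 L}$ ($d{\left(L \right)} = \frac{-4 + L}{2 L + L} = \frac{-4 + L}{3 L}$)
$t{\left(y \right)} = 2 y \left(4 + y\right)$ ($t{\left(y \right)} = \left(y + 4\right) \left(y + y\right) = \left(4 + y\right) 2 y = 2 y \left(4 + y\right)$)
$6 \left(t{\left(d{\left(3 \right)} \right)} + 49\right) = 6 \left(2 \frac{-4 + 3}{3 \cdot 3} \left(4 + \frac{-4 + 3}{3 \cdot 3}\right) + 49\right) = 6 \left(2 \cdot \frac{1}{3} \cdot \frac{1}{3} \left(-1\right) \left(4 + \frac{1}{3} \cdot \frac{1}{3} \left(-1\right)\right) + 49\right) = 6 \left(2 \left(- \frac{1}{9}\right) \left(4 - \frac{1}{9}\right) + 49\right) = 6 \left(2 \left(- \frac{1}{9}\right) \frac{35}{9} + 49\right) = 6 \left(- \frac{70}{81} + 49\right) = 6 \cdot \frac{3899}{81} = \frac{7798}{27}$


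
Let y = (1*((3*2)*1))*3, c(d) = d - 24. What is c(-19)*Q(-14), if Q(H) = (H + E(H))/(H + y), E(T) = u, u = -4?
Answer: 387/2 ≈ 193.50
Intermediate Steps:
E(T) = -4
c(d) = -24 + d
y = 18 (y = (1*(6*1))*3 = (1*6)*3 = 6*3 = 18)
Q(H) = (-4 + H)/(18 + H) (Q(H) = (H - 4)/(H + 18) = (-4 + H)/(18 + H))
c(-19)*Q(-14) = (-24 - 19)*((-4 - 14)/(18 - 14)) = -43*(-18)/4 = -43*(-9/2) = 387/2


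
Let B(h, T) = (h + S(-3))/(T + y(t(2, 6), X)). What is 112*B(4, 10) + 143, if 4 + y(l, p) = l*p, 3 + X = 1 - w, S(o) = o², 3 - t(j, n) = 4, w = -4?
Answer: 507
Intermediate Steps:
t(j, n) = -1 (t(j, n) = 3 - 1*4 = 3 - 4 = -1)
X = 2 (X = -3 + (1 - 1*(-4)) = -3 + (1 + 4) = -3 + 5 = 2)
y(l, p) = -4 + l*p
B(h, T) = (9 + h)/(-6 + T) (B(h, T) = (h + (-3)²)/(T + (-4 - 1*2)) = (h + 9)/(T + (-4 - 2)) = (9 + h)/(T - 6) = (9 + h)/(-6 + T))
112*B(4, 10) + 143 = 112*((9 + 4)/(-6 + 10)) + 143 = 112*(13/4) + 143 = 364 + 143 = 507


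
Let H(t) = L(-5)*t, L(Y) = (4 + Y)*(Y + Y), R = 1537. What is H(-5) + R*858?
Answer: 1318696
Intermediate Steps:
L(Y) = 2*Y*(4 + Y) (L(Y) = (4 + Y)*(2*Y) = 2*Y*(4 + Y))
H(t) = 10*t (H(t) = (2*(-5)*(4 - 5))*t = (2*(-5)*(-1))*t = 10*t)
H(-5) + R*858 = 10*(-5) + 1537*858 = -50 + 1318746 = 1318696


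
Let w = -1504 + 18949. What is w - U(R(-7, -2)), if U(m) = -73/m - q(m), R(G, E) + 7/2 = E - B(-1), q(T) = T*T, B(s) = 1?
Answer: 908753/52 ≈ 17476.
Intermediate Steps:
q(T) = T**2
R(G, E) = -9/2 + E (R(G, E) = -7/2 + (E - 1*1) = -7/2 + (E - 1) = -7/2 + (-1 + E) = -9/2 + E)
U(m) = -m**2 - 73/m (U(m) = -73/m - m**2 = -m**2 - 73/m)
w = 17445
w - U(R(-7, -2)) = 17445 - (-73 - (-9/2 - 2)**3)/(-9/2 - 2) = 17445 - (-73 - (-13/2)**3)/(-13/2) = 17445 - (-2)*(-73 - 1*(-2197/8))/13 = 17445 - (-2)*(-73 + 2197/8)/13 = 17445 - (-2)*1613/(13*8) = 17445 - 1*(-1613/52) = 17445 + 1613/52 = 908753/52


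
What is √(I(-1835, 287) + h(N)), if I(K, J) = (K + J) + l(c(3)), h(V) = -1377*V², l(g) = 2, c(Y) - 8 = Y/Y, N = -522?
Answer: I*√375212014 ≈ 19370.0*I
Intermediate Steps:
c(Y) = 9 (c(Y) = 8 + Y/Y = 8 + 1 = 9)
I(K, J) = 2 + J + K (I(K, J) = (K + J) + 2 = (J + K) + 2 = 2 + J + K)
√(I(-1835, 287) + h(N)) = √((2 + 287 - 1835) - 1377*(-522)²) = √(-1546 - 1377*272484) = √(-1546 - 375210468) = √(-375212014) = I*√375212014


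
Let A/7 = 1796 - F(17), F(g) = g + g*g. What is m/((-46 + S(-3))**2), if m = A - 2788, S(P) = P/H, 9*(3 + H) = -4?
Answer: 7343962/1957201 ≈ 3.7523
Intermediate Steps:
H = -31/9 (H = -3 + (1/9)*(-4) = -3 - 4/9 = -31/9 ≈ -3.4444)
F(g) = g + g**2
S(P) = -9*P/31 (S(P) = P/(-31/9) = P*(-9/31) = -9*P/31)
A = 10430 (A = 7*(1796 - 17*(1 + 17)) = 7*(1796 - 17*18) = 7*(1796 - 1*306) = 7*(1796 - 306) = 7*1490 = 10430)
m = 7642 (m = 10430 - 2788 = 7642)
m/((-46 + S(-3))**2) = 7642/((-46 - 9/31*(-3))**2) = 7642/((-46 + 27/31)**2) = 7642/((-1399/31)**2) = 7642/(1957201/961) = 7642*(961/1957201) = 7343962/1957201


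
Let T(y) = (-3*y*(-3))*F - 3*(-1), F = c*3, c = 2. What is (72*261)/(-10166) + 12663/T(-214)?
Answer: -57639339/19574633 ≈ -2.9446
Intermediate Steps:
F = 6 (F = 2*3 = 6)
T(y) = 3 + 54*y (T(y) = (-3*y*(-3))*6 - 3*(-1) = (9*y)*6 + 3 = 54*y + 3 = 3 + 54*y)
(72*261)/(-10166) + 12663/T(-214) = (72*261)/(-10166) + 12663/(3 + 54*(-214)) = 18792*(-1/10166) + 12663/(3 - 11556) = -9396/5083 + 12663/(-11553) = -9396/5083 + 12663*(-1/11553) = -9396/5083 - 4221/3851 = -57639339/19574633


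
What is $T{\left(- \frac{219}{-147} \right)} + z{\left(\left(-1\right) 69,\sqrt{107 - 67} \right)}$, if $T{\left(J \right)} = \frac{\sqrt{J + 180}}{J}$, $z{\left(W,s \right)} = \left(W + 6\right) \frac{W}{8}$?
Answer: $\frac{4347}{8} + \frac{7 \sqrt{8893}}{73} \approx 552.42$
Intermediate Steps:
$z{\left(W,s \right)} = \frac{W \left(6 + W\right)}{8}$ ($z{\left(W,s \right)} = \left(6 + W\right) W \frac{1}{8} = \left(6 + W\right) \frac{W}{8} = \frac{W \left(6 + W\right)}{8}$)
$T{\left(J \right)} = \frac{\sqrt{180 + J}}{J}$
$T{\left(- \frac{219}{-147} \right)} + z{\left(\left(-1\right) 69,\sqrt{107 - 67} \right)} = \frac{\sqrt{180 - \frac{219}{-147}}}{\left(-219\right) \frac{1}{-147}} + \frac{\left(-1\right) 69 \left(6 - 69\right)}{8} = \frac{\sqrt{180 - - \frac{73}{49}}}{\left(-219\right) \left(- \frac{1}{147}\right)} + \frac{1}{8} \left(-69\right) \left(6 - 69\right) = \frac{\sqrt{180 + \frac{73}{49}}}{\frac{73}{49}} + \frac{1}{8} \left(-69\right) \left(-63\right) = \frac{49 \sqrt{\frac{8893}{49}}}{73} + \frac{4347}{8} = \frac{49 \frac{\sqrt{8893}}{7}}{73} + \frac{4347}{8} = \frac{7 \sqrt{8893}}{73} + \frac{4347}{8} = \frac{4347}{8} + \frac{7 \sqrt{8893}}{73}$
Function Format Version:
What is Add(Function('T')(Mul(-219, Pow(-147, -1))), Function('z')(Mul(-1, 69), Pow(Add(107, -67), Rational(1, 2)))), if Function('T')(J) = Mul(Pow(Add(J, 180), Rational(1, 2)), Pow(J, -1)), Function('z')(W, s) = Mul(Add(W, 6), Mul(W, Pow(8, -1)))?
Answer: Add(Rational(4347, 8), Mul(Rational(7, 73), Pow(8893, Rational(1, 2)))) ≈ 552.42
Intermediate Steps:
Function('z')(W, s) = Mul(Rational(1, 8), W, Add(6, W)) (Function('z')(W, s) = Mul(Add(6, W), Mul(W, Rational(1, 8))) = Mul(Add(6, W), Mul(Rational(1, 8), W)) = Mul(Rational(1, 8), W, Add(6, W)))
Function('T')(J) = Mul(Pow(J, -1), Pow(Add(180, J), Rational(1, 2))) (Function('T')(J) = Mul(Pow(Add(180, J), Rational(1, 2)), Pow(J, -1)) = Mul(Pow(J, -1), Pow(Add(180, J), Rational(1, 2))))
Add(Function('T')(Mul(-219, Pow(-147, -1))), Function('z')(Mul(-1, 69), Pow(Add(107, -67), Rational(1, 2)))) = Add(Mul(Pow(Mul(-219, Pow(-147, -1)), -1), Pow(Add(180, Mul(-219, Pow(-147, -1))), Rational(1, 2))), Mul(Rational(1, 8), Mul(-1, 69), Add(6, Mul(-1, 69)))) = Add(Mul(Pow(Mul(-219, Rational(-1, 147)), -1), Pow(Add(180, Mul(-219, Rational(-1, 147))), Rational(1, 2))), Mul(Rational(1, 8), -69, Add(6, -69))) = Add(Mul(Pow(Rational(73, 49), -1), Pow(Add(180, Rational(73, 49)), Rational(1, 2))), Mul(Rational(1, 8), -69, -63)) = Add(Mul(Rational(49, 73), Pow(Rational(8893, 49), Rational(1, 2))), Rational(4347, 8)) = Add(Mul(Rational(49, 73), Mul(Rational(1, 7), Pow(8893, Rational(1, 2)))), Rational(4347, 8)) = Add(Mul(Rational(7, 73), Pow(8893, Rational(1, 2))), Rational(4347, 8)) = Add(Rational(4347, 8), Mul(Rational(7, 73), Pow(8893, Rational(1, 2))))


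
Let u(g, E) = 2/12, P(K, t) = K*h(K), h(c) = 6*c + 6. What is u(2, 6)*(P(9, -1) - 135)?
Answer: 135/2 ≈ 67.500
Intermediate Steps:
h(c) = 6 + 6*c
P(K, t) = K*(6 + 6*K)
u(g, E) = ⅙ (u(g, E) = 2*(1/12) = ⅙)
u(2, 6)*(P(9, -1) - 135) = (6*9*(1 + 9) - 135)/6 = (6*9*10 - 135)/6 = (540 - 135)/6 = (⅙)*405 = 135/2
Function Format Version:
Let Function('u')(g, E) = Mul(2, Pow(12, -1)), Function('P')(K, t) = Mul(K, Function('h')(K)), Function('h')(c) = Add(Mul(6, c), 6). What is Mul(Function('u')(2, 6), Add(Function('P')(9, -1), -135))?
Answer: Rational(135, 2) ≈ 67.500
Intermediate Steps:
Function('h')(c) = Add(6, Mul(6, c))
Function('P')(K, t) = Mul(K, Add(6, Mul(6, K)))
Function('u')(g, E) = Rational(1, 6) (Function('u')(g, E) = Mul(2, Rational(1, 12)) = Rational(1, 6))
Mul(Function('u')(2, 6), Add(Function('P')(9, -1), -135)) = Mul(Rational(1, 6), Add(Mul(6, 9, Add(1, 9)), -135)) = Mul(Rational(1, 6), Add(Mul(6, 9, 10), -135)) = Mul(Rational(1, 6), Add(540, -135)) = Mul(Rational(1, 6), 405) = Rational(135, 2)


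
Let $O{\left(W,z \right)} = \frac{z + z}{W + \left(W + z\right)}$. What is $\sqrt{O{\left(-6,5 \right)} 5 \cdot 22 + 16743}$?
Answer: $\frac{\sqrt{812707}}{7} \approx 128.79$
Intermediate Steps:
$O{\left(W,z \right)} = \frac{2 z}{z + 2 W}$
$\sqrt{O{\left(-6,5 \right)} 5 \cdot 22 + 16743} = \sqrt{2 \cdot 5 \frac{1}{5 + 2 \left(-6\right)} 5 \cdot 22 + 16743} = \sqrt{2 \cdot 5 \frac{1}{5 - 12} \cdot 5 \cdot 22 + 16743} = \sqrt{2 \cdot 5 \frac{1}{-7} \cdot 5 \cdot 22 + 16743} = \sqrt{2 \cdot 5 \left(- \frac{1}{7}\right) 5 \cdot 22 + 16743} = \sqrt{\left(- \frac{10}{7}\right) 5 \cdot 22 + 16743} = \sqrt{\left(- \frac{50}{7}\right) 22 + 16743} = \sqrt{- \frac{1100}{7} + 16743} = \sqrt{\frac{116101}{7}} = \frac{\sqrt{812707}}{7}$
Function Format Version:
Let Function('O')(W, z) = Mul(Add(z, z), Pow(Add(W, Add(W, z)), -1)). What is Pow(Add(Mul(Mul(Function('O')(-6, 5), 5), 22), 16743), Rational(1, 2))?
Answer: Mul(Rational(1, 7), Pow(812707, Rational(1, 2))) ≈ 128.79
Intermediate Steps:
Function('O')(W, z) = Mul(2, z, Pow(Add(z, Mul(2, W)), -1)) (Function('O')(W, z) = Mul(Mul(2, z), Pow(Add(z, Mul(2, W)), -1)) = Mul(2, z, Pow(Add(z, Mul(2, W)), -1)))
Pow(Add(Mul(Mul(Function('O')(-6, 5), 5), 22), 16743), Rational(1, 2)) = Pow(Add(Mul(Mul(Mul(2, 5, Pow(Add(5, Mul(2, -6)), -1)), 5), 22), 16743), Rational(1, 2)) = Pow(Add(Mul(Mul(Mul(2, 5, Pow(Add(5, -12), -1)), 5), 22), 16743), Rational(1, 2)) = Pow(Add(Mul(Mul(Mul(2, 5, Pow(-7, -1)), 5), 22), 16743), Rational(1, 2)) = Pow(Add(Mul(Mul(Mul(2, 5, Rational(-1, 7)), 5), 22), 16743), Rational(1, 2)) = Pow(Add(Mul(Mul(Rational(-10, 7), 5), 22), 16743), Rational(1, 2)) = Pow(Add(Mul(Rational(-50, 7), 22), 16743), Rational(1, 2)) = Pow(Add(Rational(-1100, 7), 16743), Rational(1, 2)) = Pow(Rational(116101, 7), Rational(1, 2)) = Mul(Rational(1, 7), Pow(812707, Rational(1, 2)))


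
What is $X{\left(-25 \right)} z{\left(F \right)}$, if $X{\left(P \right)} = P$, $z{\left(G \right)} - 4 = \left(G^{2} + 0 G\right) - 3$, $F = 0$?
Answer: $-25$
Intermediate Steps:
$z{\left(G \right)} = 1 + G^{2}$ ($z{\left(G \right)} = 4 + \left(\left(G^{2} + 0 G\right) - 3\right) = 4 + \left(\left(G^{2} + 0\right) - 3\right) = 4 + \left(G^{2} - 3\right) = 4 + \left(-3 + G^{2}\right) = 1 + G^{2}$)
$X{\left(-25 \right)} z{\left(F \right)} = - 25 \left(1 + 0^{2}\right) = - 25 \left(1 + 0\right) = \left(-25\right) 1 = -25$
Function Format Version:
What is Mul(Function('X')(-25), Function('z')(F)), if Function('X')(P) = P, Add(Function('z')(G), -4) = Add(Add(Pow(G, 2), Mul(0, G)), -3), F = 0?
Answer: -25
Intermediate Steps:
Function('z')(G) = Add(1, Pow(G, 2)) (Function('z')(G) = Add(4, Add(Add(Pow(G, 2), Mul(0, G)), -3)) = Add(4, Add(Add(Pow(G, 2), 0), -3)) = Add(4, Add(Pow(G, 2), -3)) = Add(4, Add(-3, Pow(G, 2))) = Add(1, Pow(G, 2)))
Mul(Function('X')(-25), Function('z')(F)) = Mul(-25, Add(1, Pow(0, 2))) = Mul(-25, Add(1, 0)) = Mul(-25, 1) = -25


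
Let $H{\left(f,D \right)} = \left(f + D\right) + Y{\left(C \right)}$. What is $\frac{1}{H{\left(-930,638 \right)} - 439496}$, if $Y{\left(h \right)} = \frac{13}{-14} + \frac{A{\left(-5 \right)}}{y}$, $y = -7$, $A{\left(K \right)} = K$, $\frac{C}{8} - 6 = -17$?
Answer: $- \frac{14}{6157035} \approx -2.2738 \cdot 10^{-6}$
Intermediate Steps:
$C = -88$ ($C = 48 + 8 \left(-17\right) = 48 - 136 = -88$)
$Y{\left(h \right)} = - \frac{3}{14}$ ($Y{\left(h \right)} = \frac{13}{-14} - \frac{5}{-7} = 13 \left(- \frac{1}{14}\right) - - \frac{5}{7} = - \frac{13}{14} + \frac{5}{7} = - \frac{3}{14}$)
$H{\left(f,D \right)} = - \frac{3}{14} + D + f$ ($H{\left(f,D \right)} = \left(f + D\right) - \frac{3}{14} = \left(D + f\right) - \frac{3}{14} = - \frac{3}{14} + D + f$)
$\frac{1}{H{\left(-930,638 \right)} - 439496} = \frac{1}{\left(- \frac{3}{14} + 638 - 930\right) - 439496} = \frac{1}{- \frac{4091}{14} - 439496} = \frac{1}{- \frac{6157035}{14}} = - \frac{14}{6157035}$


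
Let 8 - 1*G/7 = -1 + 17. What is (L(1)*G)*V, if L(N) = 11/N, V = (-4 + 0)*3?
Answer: 7392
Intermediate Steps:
V = -12 (V = -4*3 = -12)
G = -56 (G = 56 - 7*(-1 + 17) = 56 - 7*16 = 56 - 112 = -56)
(L(1)*G)*V = ((11/1)*(-56))*(-12) = ((11*1)*(-56))*(-12) = (11*(-56))*(-12) = -616*(-12) = 7392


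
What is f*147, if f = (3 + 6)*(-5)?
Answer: -6615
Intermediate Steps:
f = -45 (f = 9*(-5) = -45)
f*147 = -45*147 = -6615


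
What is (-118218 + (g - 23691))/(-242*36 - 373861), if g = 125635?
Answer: 16274/382573 ≈ 0.042538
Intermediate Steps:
(-118218 + (g - 23691))/(-242*36 - 373861) = (-118218 + (125635 - 23691))/(-242*36 - 373861) = (-118218 + 101944)/(-8712 - 373861) = -16274/(-382573) = -16274*(-1/382573) = 16274/382573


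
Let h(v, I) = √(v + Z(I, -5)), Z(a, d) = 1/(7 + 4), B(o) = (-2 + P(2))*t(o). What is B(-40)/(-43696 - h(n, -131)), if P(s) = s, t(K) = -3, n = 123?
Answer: 0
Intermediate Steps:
B(o) = 0 (B(o) = (-2 + 2)*(-3) = 0*(-3) = 0)
Z(a, d) = 1/11
h(v, I) = √(1/11 + v) (h(v, I) = √(v + 1/11) = √(1/11 + v))
B(-40)/(-43696 - h(n, -131)) = 0/(-43696 - √(11 + 121*123)/11) = 0/(-43696 - √(11 + 14883)/11) = 0/(-43696 - √14894/11) = 0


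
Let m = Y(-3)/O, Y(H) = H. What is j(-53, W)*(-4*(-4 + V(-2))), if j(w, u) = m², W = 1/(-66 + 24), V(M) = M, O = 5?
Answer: 216/25 ≈ 8.6400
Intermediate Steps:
W = -1/42 (W = 1/(-42) = -1/42 ≈ -0.023810)
m = -⅗ (m = -3/5 = -3*⅕ = -⅗ ≈ -0.60000)
j(w, u) = 9/25 (j(w, u) = (-⅗)² = 9/25)
j(-53, W)*(-4*(-4 + V(-2))) = 9*(-4*(-4 - 2))/25 = 9*(-4*(-6))/25 = (9/25)*24 = 216/25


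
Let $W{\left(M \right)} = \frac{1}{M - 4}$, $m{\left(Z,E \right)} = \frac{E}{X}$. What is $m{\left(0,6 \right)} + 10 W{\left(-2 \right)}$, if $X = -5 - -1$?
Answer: $- \frac{19}{6} \approx -3.1667$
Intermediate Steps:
$X = -4$ ($X = -5 + 1 = -4$)
$m{\left(Z,E \right)} = - \frac{E}{4}$ ($m{\left(Z,E \right)} = \frac{E}{-4} = E \left(- \frac{1}{4}\right) = - \frac{E}{4}$)
$W{\left(M \right)} = \frac{1}{-4 + M}$
$m{\left(0,6 \right)} + 10 W{\left(-2 \right)} = \left(- \frac{1}{4}\right) 6 + \frac{10}{-4 - 2} = - \frac{3}{2} + \frac{10}{-6} = - \frac{3}{2} + 10 \left(- \frac{1}{6}\right) = - \frac{3}{2} - \frac{5}{3} = - \frac{19}{6}$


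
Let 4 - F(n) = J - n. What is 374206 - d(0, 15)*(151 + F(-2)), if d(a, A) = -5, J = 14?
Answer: 374901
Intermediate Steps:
F(n) = -10 + n (F(n) = 4 - (14 - n) = 4 + (-14 + n) = -10 + n)
374206 - d(0, 15)*(151 + F(-2)) = 374206 - (-5)*(151 + (-10 - 2)) = 374206 - (-5)*(151 - 12) = 374206 - (-5)*139 = 374206 - 1*(-695) = 374206 + 695 = 374901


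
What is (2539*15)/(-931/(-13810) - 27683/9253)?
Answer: -256139524950/19667773 ≈ -13023.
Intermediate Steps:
(2539*15)/(-931/(-13810) - 27683/9253) = 38085/(-931*(-1/13810) - 27683*1/9253) = 38085/(931/13810 - 1457/487) = 38085/(-19667773/6725470) = 38085*(-6725470/19667773) = -256139524950/19667773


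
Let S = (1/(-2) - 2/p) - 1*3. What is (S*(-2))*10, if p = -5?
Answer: 62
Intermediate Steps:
S = -31/10 (S = (1/(-2) - 2/(-5)) - 1*3 = (1*(-½) - 2*(-⅕)) - 3 = (-½ + ⅖) - 3 = -⅒ - 3 = -31/10 ≈ -3.1000)
(S*(-2))*10 = -31/10*(-2)*10 = (31/5)*10 = 62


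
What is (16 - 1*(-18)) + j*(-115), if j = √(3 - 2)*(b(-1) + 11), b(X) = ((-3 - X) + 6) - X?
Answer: -1806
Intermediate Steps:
b(X) = 3 - 2*X (b(X) = (3 - X) - X = 3 - 2*X)
j = 16 (j = √(3 - 2)*((3 - 2*(-1)) + 11) = √1*((3 + 2) + 11) = 1*(5 + 11) = 1*16 = 16)
(16 - 1*(-18)) + j*(-115) = (16 - 1*(-18)) + 16*(-115) = (16 + 18) - 1840 = 34 - 1840 = -1806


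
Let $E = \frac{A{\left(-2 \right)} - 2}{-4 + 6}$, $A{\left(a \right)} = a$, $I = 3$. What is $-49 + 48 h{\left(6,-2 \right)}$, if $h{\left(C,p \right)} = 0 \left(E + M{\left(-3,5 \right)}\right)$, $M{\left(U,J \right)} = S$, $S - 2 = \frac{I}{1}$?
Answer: $-49$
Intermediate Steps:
$S = 5$ ($S = 2 + \frac{3}{1} = 2 + 3 \cdot 1 = 2 + 3 = 5$)
$M{\left(U,J \right)} = 5$
$E = -2$ ($E = \frac{-2 - 2}{-4 + 6} = - \frac{4}{2} = \left(-4\right) \frac{1}{2} = -2$)
$h{\left(C,p \right)} = 0$ ($h{\left(C,p \right)} = 0 \left(-2 + 5\right) = 0 \cdot 3 = 0$)
$-49 + 48 h{\left(6,-2 \right)} = -49 + 48 \cdot 0 = -49 + 0 = -49$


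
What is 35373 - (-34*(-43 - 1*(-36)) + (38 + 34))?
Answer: 35063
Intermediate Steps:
35373 - (-34*(-43 - 1*(-36)) + (38 + 34)) = 35373 - (-34*(-43 + 36) + 72) = 35373 - (-34*(-7) + 72) = 35373 - (238 + 72) = 35373 - 1*310 = 35373 - 310 = 35063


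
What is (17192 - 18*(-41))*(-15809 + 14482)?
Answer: -23793110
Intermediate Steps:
(17192 - 18*(-41))*(-15809 + 14482) = (17192 + 738)*(-1327) = 17930*(-1327) = -23793110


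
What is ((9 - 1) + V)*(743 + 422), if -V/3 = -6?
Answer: 30290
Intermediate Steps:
V = 18 (V = -3*(-6) = 18)
((9 - 1) + V)*(743 + 422) = ((9 - 1) + 18)*(743 + 422) = (8 + 18)*1165 = 26*1165 = 30290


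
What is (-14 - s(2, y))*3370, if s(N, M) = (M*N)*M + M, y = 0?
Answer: -47180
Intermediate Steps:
s(N, M) = M + N*M² (s(N, M) = N*M² + M = M + N*M²)
(-14 - s(2, y))*3370 = (-14 - 0*(1 + 0*2))*3370 = (-14 - 0*(1 + 0))*3370 = (-14 - 0)*3370 = (-14 - 1*0)*3370 = (-14 + 0)*3370 = -14*3370 = -47180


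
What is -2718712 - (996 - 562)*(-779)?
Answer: -2380626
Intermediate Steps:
-2718712 - (996 - 562)*(-779) = -2718712 - 434*(-779) = -2718712 - 1*(-338086) = -2718712 + 338086 = -2380626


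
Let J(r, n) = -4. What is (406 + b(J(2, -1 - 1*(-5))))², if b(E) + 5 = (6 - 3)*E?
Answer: 151321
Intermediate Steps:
b(E) = -5 + 3*E (b(E) = -5 + (6 - 3)*E = -5 + 3*E)
(406 + b(J(2, -1 - 1*(-5))))² = (406 + (-5 + 3*(-4)))² = (406 + (-5 - 12))² = (406 - 17)² = 389² = 151321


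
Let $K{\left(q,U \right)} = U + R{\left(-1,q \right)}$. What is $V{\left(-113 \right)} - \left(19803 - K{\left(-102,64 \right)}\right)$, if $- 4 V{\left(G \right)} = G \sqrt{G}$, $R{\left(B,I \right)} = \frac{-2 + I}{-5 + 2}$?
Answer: $- \frac{59113}{3} + \frac{113 i \sqrt{113}}{4} \approx -19704.0 + 300.3 i$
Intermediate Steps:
$R{\left(B,I \right)} = \frac{2}{3} - \frac{I}{3}$ ($R{\left(B,I \right)} = \frac{-2 + I}{-3} = \left(-2 + I\right) \left(- \frac{1}{3}\right) = \frac{2}{3} - \frac{I}{3}$)
$K{\left(q,U \right)} = \frac{2}{3} + U - \frac{q}{3}$ ($K{\left(q,U \right)} = U - \left(- \frac{2}{3} + \frac{q}{3}\right) = \frac{2}{3} + U - \frac{q}{3}$)
$V{\left(G \right)} = - \frac{G^{\frac{3}{2}}}{4}$ ($V{\left(G \right)} = - \frac{G \sqrt{G}}{4} = - \frac{G^{\frac{3}{2}}}{4}$)
$V{\left(-113 \right)} - \left(19803 - K{\left(-102,64 \right)}\right) = - \frac{\left(-113\right)^{\frac{3}{2}}}{4} - \left(19803 - \left(\frac{2}{3} + 64 - -34\right)\right) = - \frac{\left(-113\right) i \sqrt{113}}{4} - \left(19803 - \left(\frac{2}{3} + 64 + 34\right)\right) = \frac{113 i \sqrt{113}}{4} - \left(19803 - \frac{296}{3}\right) = \frac{113 i \sqrt{113}}{4} - \frac{59113}{3} = - \frac{59113}{3} + \frac{113 i \sqrt{113}}{4}$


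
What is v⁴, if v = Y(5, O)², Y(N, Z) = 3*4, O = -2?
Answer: 429981696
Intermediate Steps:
Y(N, Z) = 12
v = 144 (v = 12² = 144)
v⁴ = 144⁴ = 429981696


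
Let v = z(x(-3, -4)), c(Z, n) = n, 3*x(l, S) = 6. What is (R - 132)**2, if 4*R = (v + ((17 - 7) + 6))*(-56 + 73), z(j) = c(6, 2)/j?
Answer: 57121/16 ≈ 3570.1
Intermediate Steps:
x(l, S) = 2 (x(l, S) = (1/3)*6 = 2)
z(j) = 2/j
v = 1 (v = 2/2 = 2*(1/2) = 1)
R = 289/4 (R = ((1 + ((17 - 7) + 6))*(-56 + 73))/4 = ((1 + (10 + 6))*17)/4 = ((1 + 16)*17)/4 = (17*17)/4 = (1/4)*289 = 289/4 ≈ 72.250)
(R - 132)**2 = (289/4 - 132)**2 = (-239/4)**2 = 57121/16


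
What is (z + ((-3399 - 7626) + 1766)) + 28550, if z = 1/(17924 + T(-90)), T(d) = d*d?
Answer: 502028985/26024 ≈ 19291.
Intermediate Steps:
T(d) = d²
z = 1/26024 (z = 1/(17924 + (-90)²) = 1/(17924 + 8100) = 1/26024 ≈ 3.8426e-5)
(z + ((-3399 - 7626) + 1766)) + 28550 = (1/26024 + ((-3399 - 7626) + 1766)) + 28550 = (1/26024 + (-11025 + 1766)) + 28550 = (1/26024 - 9259) + 28550 = -240956215/26024 + 28550 = 502028985/26024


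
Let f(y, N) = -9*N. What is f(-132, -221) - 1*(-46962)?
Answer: 48951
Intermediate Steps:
f(-132, -221) - 1*(-46962) = -9*(-221) - 1*(-46962) = 1989 + 46962 = 48951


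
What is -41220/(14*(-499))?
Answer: 20610/3493 ≈ 5.9004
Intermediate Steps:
-41220/(14*(-499)) = -41220/(-6986) = -41220*(-1/6986) = 20610/3493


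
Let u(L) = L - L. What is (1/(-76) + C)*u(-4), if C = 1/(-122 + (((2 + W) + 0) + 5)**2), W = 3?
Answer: 0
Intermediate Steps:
u(L) = 0
C = -1/22 (C = 1/(-122 + (((2 + 3) + 0) + 5)**2) = 1/(-122 + ((5 + 0) + 5)**2) = 1/(-122 + (5 + 5)**2) = 1/(-122 + 10**2) = 1/(-122 + 100) = 1/(-22) = -1/22 ≈ -0.045455)
(1/(-76) + C)*u(-4) = (1/(-76) - 1/22)*0 = (-1/76 - 1/22)*0 = -49/836*0 = 0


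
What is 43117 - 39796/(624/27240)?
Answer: -22023709/13 ≈ -1.6941e+6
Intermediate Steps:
43117 - 39796/(624/27240) = 43117 - 39796/(624*(1/27240)) = 43117 - 39796/26/1135 = 43117 - 39796*1135/26 = 43117 - 22584230/13 = -22023709/13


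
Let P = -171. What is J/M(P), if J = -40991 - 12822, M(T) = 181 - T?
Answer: -53813/352 ≈ -152.88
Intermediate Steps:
J = -53813
J/M(P) = -53813/(181 - 1*(-171)) = -53813/(181 + 171) = -53813/352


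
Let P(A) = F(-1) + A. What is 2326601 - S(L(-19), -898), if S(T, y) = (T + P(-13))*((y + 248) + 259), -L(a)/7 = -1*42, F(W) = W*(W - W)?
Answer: 2436472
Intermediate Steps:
F(W) = 0 (F(W) = W*0 = 0)
P(A) = A (P(A) = 0 + A = A)
L(a) = 294 (L(a) = -(-7)*42 = -7*(-42) = 294)
S(T, y) = (-13 + T)*(507 + y) (S(T, y) = (T - 13)*((y + 248) + 259) = (-13 + T)*((248 + y) + 259) = (-13 + T)*(507 + y))
2326601 - S(L(-19), -898) = 2326601 - (-6591 - 13*(-898) + 507*294 + 294*(-898)) = 2326601 - (-6591 + 11674 + 149058 - 264012) = 2326601 - 1*(-109871) = 2326601 + 109871 = 2436472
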